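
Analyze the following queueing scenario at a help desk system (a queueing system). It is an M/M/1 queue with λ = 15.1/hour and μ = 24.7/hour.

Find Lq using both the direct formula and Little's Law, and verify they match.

Method 1 (direct): Lq = λ²/(μ(μ-λ)) = 228.01/(24.7 × 9.60) = 0.9616

Method 2 (Little's Law):
W = 1/(μ-λ) = 1/9.60 = 0.10417
Wq = W - 1/μ = 0.10417 - 0.040486 = 0.06368
Lq = λWq = 15.1 × 0.06368 = 0.9616 ✔ (matches Method 1)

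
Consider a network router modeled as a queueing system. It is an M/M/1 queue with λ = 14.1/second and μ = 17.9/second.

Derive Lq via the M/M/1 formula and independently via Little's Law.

Method 1 (direct): Lq = λ²/(μ(μ-λ)) = 198.81/(17.9 × 3.80) = 2.9228

Method 2 (Little's Law):
W = 1/(μ-λ) = 1/3.80 = 0.26316
Wq = W - 1/μ = 0.26316 - 0.055866 = 0.20729
Lq = λWq = 14.1 × 0.20729 = 2.9228 ✔ (matches Method 1)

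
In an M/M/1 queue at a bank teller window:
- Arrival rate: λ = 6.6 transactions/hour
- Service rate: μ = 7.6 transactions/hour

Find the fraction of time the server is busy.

Server utilization: ρ = λ/μ
ρ = 6.6/7.6 = 0.8684
The server is busy 86.84% of the time.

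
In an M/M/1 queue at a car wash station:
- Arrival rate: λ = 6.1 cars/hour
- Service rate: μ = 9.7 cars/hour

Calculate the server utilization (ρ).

Server utilization: ρ = λ/μ
ρ = 6.1/9.7 = 0.6289
The server is busy 62.89% of the time.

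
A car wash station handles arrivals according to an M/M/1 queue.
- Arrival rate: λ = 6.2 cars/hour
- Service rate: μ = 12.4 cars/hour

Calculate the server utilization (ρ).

Server utilization: ρ = λ/μ
ρ = 6.2/12.4 = 0.5000
The server is busy 50.00% of the time.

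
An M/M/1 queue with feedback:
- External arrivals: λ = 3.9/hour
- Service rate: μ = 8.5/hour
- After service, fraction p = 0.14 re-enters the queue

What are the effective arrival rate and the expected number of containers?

Effective arrival rate: λ_eff = λ/(1-p) = 3.9/(1-0.14) = 3.9/0.86 = 4.5349
ρ = λ_eff/μ = 4.5349/8.5 = 0.53352
L = ρ/(1-ρ) = 0.53352/(1-0.53352) = 1.1437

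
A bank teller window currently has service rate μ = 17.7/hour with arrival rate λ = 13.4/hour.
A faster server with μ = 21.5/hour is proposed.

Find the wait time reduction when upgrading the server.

System 1: ρ₁ = 13.4/17.7 = 0.7571, W₁ = 1/(17.7-13.4) = 0.23256
System 2: ρ₂ = 13.4/21.5 = 0.6233, W₂ = 1/(21.5-13.4) = 0.12346
Improvement: (W₁-W₂)/W₁ = (0.23256-0.12346)/0.23256 = 46.91%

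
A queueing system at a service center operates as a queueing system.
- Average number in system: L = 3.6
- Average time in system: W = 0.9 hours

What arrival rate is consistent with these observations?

Little's Law: L = λW, so λ = L/W
λ = 3.6/0.9 = 4.0000 customers/hour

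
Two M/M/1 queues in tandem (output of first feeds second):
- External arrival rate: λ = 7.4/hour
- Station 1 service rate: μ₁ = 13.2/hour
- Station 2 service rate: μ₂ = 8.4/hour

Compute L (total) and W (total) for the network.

By Jackson's theorem, each station behaves as independent M/M/1.
Station 1: ρ₁ = 7.4/13.2 = 0.5606, L₁ = ρ₁/(1-ρ₁) = λ/(μ₁-λ) = 7.4/5.80 = 1.2759
Station 2: ρ₂ = 7.4/8.4 = 0.8810, L₂ = ρ₂/(1-ρ₂) = λ/(μ₂-λ) = 7.4/1.00 = 7.4000
Total: L = L₁ + L₂ = 1.2759 + 7.4000 = 8.6759
W = L/λ = 8.6759/7.4 = 1.1724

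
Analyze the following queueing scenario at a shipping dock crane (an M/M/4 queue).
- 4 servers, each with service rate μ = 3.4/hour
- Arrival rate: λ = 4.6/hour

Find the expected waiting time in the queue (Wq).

Traffic intensity: ρ = λ/(cμ) = 4.6/(4×3.4) = 0.3382
Since ρ = 0.3382 < 1, system is stable.
Offered load a = λ/μ = cρ = 4.6/3.4 = 1.3529
P₀ = [ Σₙ₌₀^3 aⁿ/n! + a^4/(4!(1-ρ)) ]⁻¹
Σ = a^0/0! + a^1/1! + a^2/2! + a^3/3! = 1.0000 + 1.3529 + 0.91522 + 0.41275 = 3.6809
a^4/(4!(1-ρ)) = 3.3505/(24 × 0.66176) = 0.2110
P₀ = 1/(3.6809 + 0.2110) = 0.2569
Lq = P₀·a^4·ρ / (4!(1-ρ)²) = 0.2569 × 3.3505 × 0.3382 / (24 × 0.4379) = 0.02770
Wq = Lq/λ = 0.027705/4.6 = 0.006023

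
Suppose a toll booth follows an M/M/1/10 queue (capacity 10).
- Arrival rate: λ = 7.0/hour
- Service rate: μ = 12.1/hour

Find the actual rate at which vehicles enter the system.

ρ = λ/μ = 7.0/12.1 = 0.57851
P₀ = (1-ρ)/(1-ρ^(K+1)) = (1-0.57851)/(1-0.57851^11) = 0.4215/0.9976 = 0.4225
P_K = P₀×ρ^K = 0.4225 × 0.57851^10 = 0.4225 × 0.004199 = 0.001774
λ_eff = λ(1-P_K) = 7.0 × (1 - 0.001774) = 7.0 × 0.99823 = 6.9876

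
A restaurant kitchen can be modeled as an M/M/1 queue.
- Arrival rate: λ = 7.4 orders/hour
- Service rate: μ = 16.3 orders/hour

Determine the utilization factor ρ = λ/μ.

Server utilization: ρ = λ/μ
ρ = 7.4/16.3 = 0.4540
The server is busy 45.40% of the time.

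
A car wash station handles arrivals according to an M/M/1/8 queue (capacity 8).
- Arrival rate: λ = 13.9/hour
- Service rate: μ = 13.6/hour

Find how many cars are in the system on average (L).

ρ = λ/μ = 13.9/13.6 = 1.02206
P₀ = (1-ρ)/(1-ρ^(K+1)) = (1-1.02206)/(1-1.02206^9) = -0.02206/-0.2170 = 0.1017
P_K = P₀×ρ^K = 0.1017 × 1.02206^8 = 0.1017 × 1.1907 = 0.1211
L = ρ[1 - (K+1)ρ^K + Kρ^(K+1)] / [(1-ρ)(1-ρ^(K+1))]
L = 1.02206 × (1 - 9×1.19072407 + 8×1.21699145) / ((1 - 1.02206) × (1 - 1.21699145)) = 4.1454 cars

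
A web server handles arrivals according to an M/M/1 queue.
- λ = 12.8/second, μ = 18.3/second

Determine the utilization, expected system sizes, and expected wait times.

Step 1: ρ = λ/μ = 12.8/18.3 = 0.6995
Step 2: L = λ/(μ-λ) = 12.8/5.50 = 2.3273
Step 3: Lq = λ²/(μ(μ-λ)) = 163.84/(18.3×5.50) = 1.6278
Step 4: W = 1/(μ-λ) = 1/5.50 = 0.18182
Step 5: Wq = λ/(μ(μ-λ)) = 12.8/(18.3×5.50) = 0.1272
Step 6: P(0) = 1-ρ = 0.3005
Verify: L = λW = 12.8×0.18182 = 2.3273 ✔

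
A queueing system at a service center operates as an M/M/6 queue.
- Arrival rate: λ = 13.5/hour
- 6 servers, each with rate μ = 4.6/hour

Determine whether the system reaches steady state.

Stability requires ρ = λ/(cμ) < 1
ρ = 13.5/(6 × 4.6) = 13.5/27.60 = 0.4891
Since 0.4891 < 1, the system is STABLE.
The servers are busy 48.91% of the time.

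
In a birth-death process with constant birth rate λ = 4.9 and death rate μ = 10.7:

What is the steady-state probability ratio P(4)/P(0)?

For constant rates: P(n)/P(0) = (λ/μ)^n
P(4)/P(0) = (4.9/10.7)^4 = 0.45794^4 = 0.04398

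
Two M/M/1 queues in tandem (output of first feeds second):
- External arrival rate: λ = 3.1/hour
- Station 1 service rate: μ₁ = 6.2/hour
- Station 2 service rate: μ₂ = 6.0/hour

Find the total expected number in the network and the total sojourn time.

By Jackson's theorem, each station behaves as independent M/M/1.
Station 1: ρ₁ = 3.1/6.2 = 0.5000, L₁ = ρ₁/(1-ρ₁) = λ/(μ₁-λ) = 3.1/3.10 = 1.0000
Station 2: ρ₂ = 3.1/6.0 = 0.5167, L₂ = ρ₂/(1-ρ₂) = λ/(μ₂-λ) = 3.1/2.90 = 1.0690
Total: L = L₁ + L₂ = 1.0000 + 1.0690 = 2.0690
W = L/λ = 2.0690/3.1 = 0.6674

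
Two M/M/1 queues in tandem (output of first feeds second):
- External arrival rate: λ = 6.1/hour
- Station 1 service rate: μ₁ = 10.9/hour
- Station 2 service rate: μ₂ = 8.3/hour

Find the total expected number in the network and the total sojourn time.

By Jackson's theorem, each station behaves as independent M/M/1.
Station 1: ρ₁ = 6.1/10.9 = 0.5596, L₁ = ρ₁/(1-ρ₁) = λ/(μ₁-λ) = 6.1/4.80 = 1.27083
Station 2: ρ₂ = 6.1/8.3 = 0.7349, L₂ = ρ₂/(1-ρ₂) = λ/(μ₂-λ) = 6.1/2.20 = 2.77273
Total: L = L₁ + L₂ = 1.27083 + 2.77273 = 4.0436
W = L/λ = 4.0436/6.1 = 0.6629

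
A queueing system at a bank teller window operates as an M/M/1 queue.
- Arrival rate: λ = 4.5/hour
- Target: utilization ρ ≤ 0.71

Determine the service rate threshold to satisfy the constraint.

ρ = λ/μ, so μ = λ/ρ
μ ≥ 4.5/0.71 = 6.3380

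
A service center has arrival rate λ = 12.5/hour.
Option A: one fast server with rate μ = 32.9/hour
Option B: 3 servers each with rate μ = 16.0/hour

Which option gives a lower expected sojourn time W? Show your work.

Option A: single server μ = 32.9 (M/M/1)
  ρ_A = 12.5/32.9 = 0.3799
  W_A = 1/(μ-λ) = 1/(32.9-12.5) = 1/20.40 = 0.04902

Option B: 3 servers μ = 16.0 (M/M/3)
  ρ_B = λ/(cμ) = 12.5/(3×16.0) = 0.2604
  Offered load a = λ/μ = cρ = 12.5/16.0 = 0.7812
  P₀ = [ Σₙ₌₀^2 aⁿ/n! + a^3/(3!(1-ρ)) ]⁻¹
  Σ = a^0/0! + a^1/1! + a^2/2! = 1.0000 + 0.7812 + 0.3052 = 2.0864
  a^3/(3!(1-ρ)) = 0.47684/(6 × 0.73958) = 0.1075
  P₀ = 1/(2.0864 + 0.1075) = 0.4558
  Lq = P₀·a^3·ρ / (3!(1-ρ)²) = 0.45581 × 0.47684 × 0.26042 / (6 × 0.54698) = 0.01725
  Wq_B = Lq/λ = 0.01725/12.5 = 0.001380
  W_B = Wq_B + 1/μ = 0.001380 + 0.06250 = 0.06388

Since W_A = 0.04902 < W_B = 0.06388, Option A (single fast server) has the shorter time in system.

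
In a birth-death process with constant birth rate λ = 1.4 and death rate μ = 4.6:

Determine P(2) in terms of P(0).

For constant rates: P(n)/P(0) = (λ/μ)^n
P(2)/P(0) = (1.4/4.6)^2 = 0.30435^2 = 0.09263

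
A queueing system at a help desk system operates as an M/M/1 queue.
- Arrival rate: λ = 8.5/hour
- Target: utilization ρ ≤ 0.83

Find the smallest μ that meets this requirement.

ρ = λ/μ, so μ = λ/ρ
μ ≥ 8.5/0.83 = 10.2410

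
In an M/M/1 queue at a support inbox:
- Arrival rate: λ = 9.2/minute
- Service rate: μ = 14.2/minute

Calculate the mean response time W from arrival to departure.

First, compute utilization: ρ = λ/μ = 9.2/14.2 = 0.6479
For M/M/1: W = 1/(μ-λ)
W = 1/(14.2-9.2) = 1/5.00
W = 0.2000 minutes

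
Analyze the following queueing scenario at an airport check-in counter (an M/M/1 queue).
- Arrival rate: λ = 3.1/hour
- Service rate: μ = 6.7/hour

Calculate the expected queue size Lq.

ρ = λ/μ = 3.1/6.7 = 0.4627
For M/M/1: Lq = λ²/(μ(μ-λ))
Lq = 9.61/(6.7 × 3.60)
Lq = 0.3984 passengers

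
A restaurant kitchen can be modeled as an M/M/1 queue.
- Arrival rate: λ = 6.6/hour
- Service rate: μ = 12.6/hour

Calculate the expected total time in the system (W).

First, compute utilization: ρ = λ/μ = 6.6/12.6 = 0.5238
For M/M/1: W = 1/(μ-λ)
W = 1/(12.6-6.6) = 1/6.00
W = 0.1667 hours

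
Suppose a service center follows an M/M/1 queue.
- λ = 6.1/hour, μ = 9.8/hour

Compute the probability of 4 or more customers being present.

ρ = λ/μ = 6.1/9.8 = 0.6224
P(N ≥ n) = ρⁿ
P(N ≥ 4) = 0.6224^4
P(N ≥ 4) = 0.1501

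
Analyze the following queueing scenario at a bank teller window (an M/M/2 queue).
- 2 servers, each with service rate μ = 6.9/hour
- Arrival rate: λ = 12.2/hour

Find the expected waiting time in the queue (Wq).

Traffic intensity: ρ = λ/(cμ) = 12.2/(2×6.9) = 0.8841
Since ρ = 0.8841 < 1, system is stable.
Offered load a = λ/μ = cρ = 12.2/6.9 = 1.7681
P₀ = [ Σₙ₌₀^1 aⁿ/n! + a^2/(2!(1-ρ)) ]⁻¹
Σ = a^0/0! + a^1/1! = 1.0000 + 1.7681 = 2.7681
a^2/(2!(1-ρ)) = 3.12623/(2 × 0.115942) = 13.4819
P₀ = 1/(2.7681 + 13.4819) = 0.06154
Lq = P₀·a^2·ρ / (2!(1-ρ)²) = 0.0615385 × 3.12623 × 0.884058 / (2 × 0.0134426) = 6.3261
Wq = Lq/λ = 6.3261/12.2 = 0.5185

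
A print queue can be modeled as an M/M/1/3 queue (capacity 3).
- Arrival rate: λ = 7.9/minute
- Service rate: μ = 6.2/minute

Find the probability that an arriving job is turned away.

ρ = λ/μ = 7.9/6.2 = 1.2742
P₀ = (1-ρ)/(1-ρ^(K+1)) = (1-1.2742)/(1-1.2742^4) = -0.2742/-1.6360 = 0.1676
P_K = P₀×ρ^K = 0.1676 × 1.2742^3 = 0.1676 × 2.0688 = 0.3467
Blocking probability = 34.67%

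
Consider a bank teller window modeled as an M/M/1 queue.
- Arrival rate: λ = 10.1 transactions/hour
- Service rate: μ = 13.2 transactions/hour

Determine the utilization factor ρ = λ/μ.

Server utilization: ρ = λ/μ
ρ = 10.1/13.2 = 0.7652
The server is busy 76.52% of the time.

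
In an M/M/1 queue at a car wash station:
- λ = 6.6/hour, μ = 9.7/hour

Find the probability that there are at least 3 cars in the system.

ρ = λ/μ = 6.6/9.7 = 0.6804
P(N ≥ n) = ρⁿ
P(N ≥ 3) = 0.6804^3
P(N ≥ 3) = 0.3150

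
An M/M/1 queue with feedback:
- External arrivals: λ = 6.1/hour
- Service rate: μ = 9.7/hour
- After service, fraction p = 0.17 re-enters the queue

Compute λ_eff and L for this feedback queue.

Effective arrival rate: λ_eff = λ/(1-p) = 6.1/(1-0.17) = 6.1/0.83 = 7.3494
ρ = λ_eff/μ = 7.3494/9.7 = 0.75767
L = ρ/(1-ρ) = 0.75767/(1-0.75767) = 3.1266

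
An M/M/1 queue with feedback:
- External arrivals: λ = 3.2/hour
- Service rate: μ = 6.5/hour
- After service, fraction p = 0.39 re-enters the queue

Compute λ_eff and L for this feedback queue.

Effective arrival rate: λ_eff = λ/(1-p) = 3.2/(1-0.39) = 3.2/0.61 = 5.2459
ρ = λ_eff/μ = 5.2459/6.5 = 0.80706
L = ρ/(1-ρ) = 0.80706/(1-0.80706) = 4.1830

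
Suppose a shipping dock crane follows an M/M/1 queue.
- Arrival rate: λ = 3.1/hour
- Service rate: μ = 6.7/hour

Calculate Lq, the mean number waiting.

ρ = λ/μ = 3.1/6.7 = 0.4627
For M/M/1: Lq = λ²/(μ(μ-λ))
Lq = 9.61/(6.7 × 3.60)
Lq = 0.3984 containers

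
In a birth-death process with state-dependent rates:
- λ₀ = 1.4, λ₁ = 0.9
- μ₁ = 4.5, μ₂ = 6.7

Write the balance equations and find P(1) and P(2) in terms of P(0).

Balance equations:
State 0: λ₀P₀ = μ₁P₁ → P₁ = (λ₀/μ₁)P₀ = (1.4/4.5)P₀ = 0.3111P₀
State 1: P₂ = (λ₀λ₁)/(μ₁μ₂)P₀ = (1.4×0.9)/(4.5×6.7)P₀ = 0.04179P₀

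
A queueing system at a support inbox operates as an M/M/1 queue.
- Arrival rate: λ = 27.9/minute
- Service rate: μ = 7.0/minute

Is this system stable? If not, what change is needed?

Stability requires ρ = λ/(cμ) < 1
ρ = 27.9/(1 × 7.0) = 27.9/7.00 = 3.9857
Since 3.9857 ≥ 1, the system is UNSTABLE.
Queue grows without bound. Need μ > λ = 27.9.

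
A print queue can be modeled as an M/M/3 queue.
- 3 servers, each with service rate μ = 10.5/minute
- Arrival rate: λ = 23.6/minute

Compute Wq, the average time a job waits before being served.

Traffic intensity: ρ = λ/(cμ) = 23.6/(3×10.5) = 0.7492
Since ρ = 0.7492 < 1, system is stable.
Offered load a = λ/μ = cρ = 23.6/10.5 = 2.2476
P₀ = [ Σₙ₌₀^2 aⁿ/n! + a^3/(3!(1-ρ)) ]⁻¹
Σ = a^0/0! + a^1/1! + a^2/2! = 1.0000 + 2.2476 + 2.5259 = 5.7735
a^3/(3!(1-ρ)) = 11.3545/(6 × 0.250794) = 7.5457
P₀ = 1/(5.7735 + 7.5457) = 0.07508
Lq = P₀·a^3·ρ / (3!(1-ρ)²) = 0.075079 × 11.3545 × 0.74921 / (6 × 0.062897) = 1.6924
Wq = Lq/λ = 1.6924/23.6 = 0.07171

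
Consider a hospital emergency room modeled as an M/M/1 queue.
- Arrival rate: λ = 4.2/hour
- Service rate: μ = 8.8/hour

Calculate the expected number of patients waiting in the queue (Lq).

ρ = λ/μ = 4.2/8.8 = 0.4773
For M/M/1: Lq = λ²/(μ(μ-λ))
Lq = 17.64/(8.8 × 4.60)
Lq = 0.4358 patients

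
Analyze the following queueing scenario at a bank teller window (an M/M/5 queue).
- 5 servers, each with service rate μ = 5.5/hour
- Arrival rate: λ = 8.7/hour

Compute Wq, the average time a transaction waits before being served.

Traffic intensity: ρ = λ/(cμ) = 8.7/(5×5.5) = 0.3164
Since ρ = 0.3164 < 1, system is stable.
Offered load a = λ/μ = cρ = 8.7/5.5 = 1.5818
P₀ = [ Σₙ₌₀^4 aⁿ/n! + a^5/(5!(1-ρ)) ]⁻¹
Σ = a^0/0! + a^1/1! + a^2/2! + a^3/3! + a^4/4! = 1.0000 + 1.5818 + 1.2511 + 0.65966 + 0.26086 = 4.7534
a^5/(5!(1-ρ)) = 9.9034/(120 × 0.6836) = 0.1207
P₀ = 1/(4.7534 + 0.1207) = 0.2052
Lq = P₀·a^5·ρ / (5!(1-ρ)²) = 0.2052 × 9.9034 × 0.3164 / (120 × 0.4674) = 0.01146
Wq = Lq/λ = 0.01146/8.7 = 0.001317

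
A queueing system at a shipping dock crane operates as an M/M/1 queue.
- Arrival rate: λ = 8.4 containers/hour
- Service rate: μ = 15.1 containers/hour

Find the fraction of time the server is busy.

Server utilization: ρ = λ/μ
ρ = 8.4/15.1 = 0.5563
The server is busy 55.63% of the time.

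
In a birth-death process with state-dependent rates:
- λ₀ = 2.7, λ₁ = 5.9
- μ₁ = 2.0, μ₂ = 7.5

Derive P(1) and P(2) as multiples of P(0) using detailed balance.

Balance equations:
State 0: λ₀P₀ = μ₁P₁ → P₁ = (λ₀/μ₁)P₀ = (2.7/2.0)P₀ = 1.3500P₀
State 1: P₂ = (λ₀λ₁)/(μ₁μ₂)P₀ = (2.7×5.9)/(2.0×7.5)P₀ = 1.0620P₀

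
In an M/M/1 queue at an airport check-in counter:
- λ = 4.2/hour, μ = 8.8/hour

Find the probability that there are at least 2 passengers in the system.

ρ = λ/μ = 4.2/8.8 = 0.4773
P(N ≥ n) = ρⁿ
P(N ≥ 2) = 0.4773^2
P(N ≥ 2) = 0.2278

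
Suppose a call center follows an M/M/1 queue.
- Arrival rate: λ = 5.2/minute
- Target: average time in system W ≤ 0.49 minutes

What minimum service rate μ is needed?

For M/M/1: W = 1/(μ-λ)
Need W ≤ 0.49, so 1/(μ-λ) ≤ 0.49
μ - λ ≥ 1/0.49 = 2.0408
μ ≥ 5.2 + 2.0408 = 7.2408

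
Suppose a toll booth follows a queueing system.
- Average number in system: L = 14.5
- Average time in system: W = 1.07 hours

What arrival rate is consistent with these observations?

Little's Law: L = λW, so λ = L/W
λ = 14.5/1.07 = 13.5514 vehicles/hour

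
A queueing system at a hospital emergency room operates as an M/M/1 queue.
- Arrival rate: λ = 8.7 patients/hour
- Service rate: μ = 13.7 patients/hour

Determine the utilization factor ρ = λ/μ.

Server utilization: ρ = λ/μ
ρ = 8.7/13.7 = 0.6350
The server is busy 63.50% of the time.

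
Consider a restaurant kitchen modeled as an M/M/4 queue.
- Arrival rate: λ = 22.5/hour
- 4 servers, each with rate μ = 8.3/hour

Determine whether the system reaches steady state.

Stability requires ρ = λ/(cμ) < 1
ρ = 22.5/(4 × 8.3) = 22.5/33.20 = 0.6777
Since 0.6777 < 1, the system is STABLE.
The servers are busy 67.77% of the time.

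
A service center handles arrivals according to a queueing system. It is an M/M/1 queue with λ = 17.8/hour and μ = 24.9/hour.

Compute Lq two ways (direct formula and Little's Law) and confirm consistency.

Method 1 (direct): Lq = λ²/(μ(μ-λ)) = 316.84/(24.9 × 7.10) = 1.7922

Method 2 (Little's Law):
W = 1/(μ-λ) = 1/7.10 = 0.140845
Wq = W - 1/μ = 0.140845 - 0.0401606 = 0.100684
Lq = λWq = 17.8 × 0.100684 = 1.7922 ✔ (matches Method 1)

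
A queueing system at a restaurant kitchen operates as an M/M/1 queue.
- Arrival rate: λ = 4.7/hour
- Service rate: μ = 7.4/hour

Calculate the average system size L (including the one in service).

ρ = λ/μ = 4.7/7.4 = 0.6351
For M/M/1: L = λ/(μ-λ)
L = 4.7/(7.4-4.7) = 4.7/2.70
L = 1.7407 orders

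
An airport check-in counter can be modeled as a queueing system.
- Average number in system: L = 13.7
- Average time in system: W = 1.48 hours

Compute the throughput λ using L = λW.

Little's Law: L = λW, so λ = L/W
λ = 13.7/1.48 = 9.2568 passengers/hour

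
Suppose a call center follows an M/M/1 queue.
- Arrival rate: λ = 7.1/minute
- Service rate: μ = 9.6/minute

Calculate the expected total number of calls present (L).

ρ = λ/μ = 7.1/9.6 = 0.7396
For M/M/1: L = λ/(μ-λ)
L = 7.1/(9.6-7.1) = 7.1/2.50
L = 2.8400 calls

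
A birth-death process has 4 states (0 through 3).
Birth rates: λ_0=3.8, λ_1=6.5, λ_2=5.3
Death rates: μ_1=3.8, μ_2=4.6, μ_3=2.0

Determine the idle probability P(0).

Ratios P(n)/P(0) = (λ₀···λₙ₋₁)/(μ₁···μₙ):
P(1)/P(0) = (3.8)/(3.8) = 1.0000
P(2)/P(0) = (3.8×6.5)/(3.8×4.6) = 1.4130
P(3)/P(0) = (3.8×6.5×5.3)/(3.8×4.6×2.0) = 3.7446

Normalization: ∑ P(n) = 1
P(0) × (1.0000 + 1.0000 + 1.4130 + 3.7446) = 1
P(0) × 7.1576 = 1
P(0) = 1/7.1576 = 0.1397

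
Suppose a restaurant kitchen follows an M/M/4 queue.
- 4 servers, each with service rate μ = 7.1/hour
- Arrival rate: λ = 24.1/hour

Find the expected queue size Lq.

Traffic intensity: ρ = λ/(cμ) = 24.1/(4×7.1) = 0.8486
Since ρ = 0.8486 < 1, system is stable.
Offered load a = λ/μ = cρ = 24.1/7.1 = 3.3944
P₀ = [ Σₙ₌₀^3 aⁿ/n! + a^4/(4!(1-ρ)) ]⁻¹
Σ = a^0/0! + a^1/1! + a^2/2! + a^3/3! = 1.00000 + 3.39437 + 5.76086 + 6.51816 = 16.6734
a^4/(4!(1-ρ)) = 132.7501/(24 × 0.1514085) = 36.5320
P₀ = 1/(16.6734 + 36.5320) = 0.01880
Lq = P₀·a^4·ρ / (4!(1-ρ)²) = 0.0187951 × 132.7501 × 0.848592 / (24 × 0.0229245) = 3.8483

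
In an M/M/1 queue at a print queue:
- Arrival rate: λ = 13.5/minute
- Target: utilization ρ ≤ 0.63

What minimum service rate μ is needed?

ρ = λ/μ, so μ = λ/ρ
μ ≥ 13.5/0.63 = 21.4286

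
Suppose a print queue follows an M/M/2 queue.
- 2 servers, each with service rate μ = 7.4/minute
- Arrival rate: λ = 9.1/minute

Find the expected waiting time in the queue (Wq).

Traffic intensity: ρ = λ/(cμ) = 9.1/(2×7.4) = 0.6149
Since ρ = 0.6149 < 1, system is stable.
Offered load a = λ/μ = cρ = 9.1/7.4 = 1.2297
P₀ = [ Σₙ₌₀^1 aⁿ/n! + a^2/(2!(1-ρ)) ]⁻¹
Σ = a^0/0! + a^1/1! = 1.0000 + 1.2297 = 2.2297
a^2/(2!(1-ρ)) = 1.51224/(2 × 0.385135) = 1.9633
P₀ = 1/(2.2297 + 1.9633) = 0.2385
Lq = P₀·a^2·ρ / (2!(1-ρ)²) = 0.23849 × 1.5122 × 0.61486 / (2 × 0.14833) = 0.7475
Wq = Lq/λ = 0.7475/9.1 = 0.08214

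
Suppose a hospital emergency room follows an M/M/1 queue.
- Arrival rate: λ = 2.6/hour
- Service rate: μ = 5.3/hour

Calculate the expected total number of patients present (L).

ρ = λ/μ = 2.6/5.3 = 0.4906
For M/M/1: L = λ/(μ-λ)
L = 2.6/(5.3-2.6) = 2.6/2.70
L = 0.9630 patients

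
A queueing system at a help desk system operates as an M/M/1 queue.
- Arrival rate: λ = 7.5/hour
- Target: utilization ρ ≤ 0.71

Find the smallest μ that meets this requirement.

ρ = λ/μ, so μ = λ/ρ
μ ≥ 7.5/0.71 = 10.5634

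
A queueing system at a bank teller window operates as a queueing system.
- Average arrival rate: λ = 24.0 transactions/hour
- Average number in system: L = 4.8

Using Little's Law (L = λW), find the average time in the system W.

Little's Law: L = λW, so W = L/λ
W = 4.8/24.0 = 0.2000 hours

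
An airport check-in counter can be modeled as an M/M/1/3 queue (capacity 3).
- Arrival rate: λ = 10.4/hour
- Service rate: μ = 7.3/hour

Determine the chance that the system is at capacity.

ρ = λ/μ = 10.4/7.3 = 1.42466
P₀ = (1-ρ)/(1-ρ^(K+1)) = (1-1.42466)/(1-1.42466^4) = -0.4247/-3.1195 = 0.1361
P_K = P₀×ρ^K = 0.13613 × 1.42466^3 = 0.13613 × 2.8916 = 0.3936
Blocking probability = 39.36%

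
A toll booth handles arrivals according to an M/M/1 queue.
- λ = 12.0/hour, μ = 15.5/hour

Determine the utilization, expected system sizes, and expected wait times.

Step 1: ρ = λ/μ = 12.0/15.5 = 0.7742
Step 2: L = λ/(μ-λ) = 12.0/3.50 = 3.4286
Step 3: Lq = λ²/(μ(μ-λ)) = 144.00/(15.5×3.50) = 2.6544
Step 4: W = 1/(μ-λ) = 1/3.50 = 0.285714
Step 5: Wq = λ/(μ(μ-λ)) = 12.0/(15.5×3.50) = 0.2212
Step 6: P(0) = 1-ρ = 0.2258
Verify: L = λW = 12.0×0.285714 = 3.4286 ✔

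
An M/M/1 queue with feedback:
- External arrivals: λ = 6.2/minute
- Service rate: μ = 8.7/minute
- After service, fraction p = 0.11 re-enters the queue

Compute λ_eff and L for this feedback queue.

Effective arrival rate: λ_eff = λ/(1-p) = 6.2/(1-0.11) = 6.2/0.89 = 6.9663
ρ = λ_eff/μ = 6.9663/8.7 = 0.80072
L = ρ/(1-ρ) = 0.80072/(1-0.80072) = 4.0181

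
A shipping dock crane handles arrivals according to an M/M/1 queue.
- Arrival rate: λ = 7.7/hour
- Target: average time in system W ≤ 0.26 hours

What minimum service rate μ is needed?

For M/M/1: W = 1/(μ-λ)
Need W ≤ 0.26, so 1/(μ-λ) ≤ 0.26
μ - λ ≥ 1/0.26 = 3.8462
μ ≥ 7.7 + 3.8462 = 11.5462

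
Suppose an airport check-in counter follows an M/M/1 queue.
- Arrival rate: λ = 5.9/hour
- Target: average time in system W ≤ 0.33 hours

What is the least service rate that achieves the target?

For M/M/1: W = 1/(μ-λ)
Need W ≤ 0.33, so 1/(μ-λ) ≤ 0.33
μ - λ ≥ 1/0.33 = 3.0303
μ ≥ 5.9 + 3.0303 = 8.9303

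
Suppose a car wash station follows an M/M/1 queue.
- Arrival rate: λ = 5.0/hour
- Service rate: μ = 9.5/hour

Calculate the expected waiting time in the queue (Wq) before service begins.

First, compute utilization: ρ = λ/μ = 5.0/9.5 = 0.5263
For M/M/1: Wq = λ/(μ(μ-λ))
Wq = 5.0/(9.5 × (9.5-5.0))
Wq = 5.0/(9.5 × 4.50)
Wq = 0.1170 hours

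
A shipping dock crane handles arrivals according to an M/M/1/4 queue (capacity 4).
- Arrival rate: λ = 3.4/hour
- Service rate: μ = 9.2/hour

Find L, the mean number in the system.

ρ = λ/μ = 3.4/9.2 = 0.36957
P₀ = (1-ρ)/(1-ρ^(K+1)) = (1-0.36957)/(1-0.36957^5) = 0.6304/0.9931 = 0.6348
P_K = P₀×ρ^K = 0.6348 × 0.36957^4 = 0.6348 × 0.01865 = 0.01184
L = ρ[1 - (K+1)ρ^K + Kρ^(K+1)] / [(1-ρ)(1-ρ^(K+1))]
L = 0.36957 × (1 - 5×0.01865 + 4×0.006894) / ((1 - 0.36957) × (1 - 0.006894)) = 0.5515 containers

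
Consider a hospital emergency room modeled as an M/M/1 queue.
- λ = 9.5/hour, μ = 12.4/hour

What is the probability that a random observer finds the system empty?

ρ = λ/μ = 9.5/12.4 = 0.7661
P(0) = 1 - ρ = 1 - 0.7661 = 0.2339
The server is idle 23.39% of the time.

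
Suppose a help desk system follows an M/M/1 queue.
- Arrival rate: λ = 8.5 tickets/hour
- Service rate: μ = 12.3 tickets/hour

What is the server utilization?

Server utilization: ρ = λ/μ
ρ = 8.5/12.3 = 0.6911
The server is busy 69.11% of the time.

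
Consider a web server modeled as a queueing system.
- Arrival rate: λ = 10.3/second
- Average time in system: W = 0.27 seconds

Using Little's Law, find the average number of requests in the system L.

Little's Law: L = λW
L = 10.3 × 0.27 = 2.7810 requests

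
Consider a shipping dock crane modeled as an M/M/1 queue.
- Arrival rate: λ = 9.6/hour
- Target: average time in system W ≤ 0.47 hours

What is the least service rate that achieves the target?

For M/M/1: W = 1/(μ-λ)
Need W ≤ 0.47, so 1/(μ-λ) ≤ 0.47
μ - λ ≥ 1/0.47 = 2.1277
μ ≥ 9.6 + 2.1277 = 11.7277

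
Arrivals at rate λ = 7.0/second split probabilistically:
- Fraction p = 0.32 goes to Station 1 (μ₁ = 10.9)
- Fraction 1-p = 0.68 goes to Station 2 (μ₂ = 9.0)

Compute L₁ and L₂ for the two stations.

Effective rates: λ₁ = 7.0×0.32 = 2.24, λ₂ = 7.0×0.68 = 4.76
Station 1: ρ₁ = 2.24/10.9 = 0.2055, L₁ = ρ₁/(1-ρ₁) = 0.2055/(1-0.2055) = 0.2587
Station 2: ρ₂ = 4.76/9.0 = 0.52889, L₂ = ρ₂/(1-ρ₂) = 0.52889/(1-0.52889) = 1.1226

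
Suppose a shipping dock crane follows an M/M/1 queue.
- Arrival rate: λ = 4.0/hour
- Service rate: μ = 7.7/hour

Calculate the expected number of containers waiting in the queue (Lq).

ρ = λ/μ = 4.0/7.7 = 0.5195
For M/M/1: Lq = λ²/(μ(μ-λ))
Lq = 16.00/(7.7 × 3.70)
Lq = 0.5616 containers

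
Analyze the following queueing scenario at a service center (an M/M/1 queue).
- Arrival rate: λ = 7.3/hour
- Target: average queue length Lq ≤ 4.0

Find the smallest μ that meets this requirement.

For M/M/1: Lq = λ²/(μ(μ-λ))
Need Lq ≤ 4.0, i.e. μ(μ-λ) ≥ λ²/4.0
μ² - 7.3μ - 53.29/4.0 ≥ 0  →  μ² - 7.3μ - 13.3225 ≥ 0
Quadratic formula (positive root): μ = [λ + √(λ² + 4×13.3225)]/2
Discriminant: 53.29 + 4×13.3225 = 106.5800, √106.5800 = 10.3238
μ ≥ (7.3 + 10.3238)/2 = 8.8119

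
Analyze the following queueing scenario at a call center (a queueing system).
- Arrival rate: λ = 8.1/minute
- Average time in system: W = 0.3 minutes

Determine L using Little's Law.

Little's Law: L = λW
L = 8.1 × 0.3 = 2.4300 calls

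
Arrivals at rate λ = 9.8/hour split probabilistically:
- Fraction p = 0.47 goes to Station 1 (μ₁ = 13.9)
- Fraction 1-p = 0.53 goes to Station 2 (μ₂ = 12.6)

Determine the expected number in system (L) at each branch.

Effective rates: λ₁ = 9.8×0.47 = 4.606, λ₂ = 9.8×0.53 = 5.194
Station 1: ρ₁ = 4.606/13.9 = 0.33137, L₁ = ρ₁/(1-ρ₁) = 0.33137/(1-0.33137) = 0.4956
Station 2: ρ₂ = 5.194/12.6 = 0.4122, L₂ = ρ₂/(1-ρ₂) = 0.4122/(1-0.4122) = 0.7013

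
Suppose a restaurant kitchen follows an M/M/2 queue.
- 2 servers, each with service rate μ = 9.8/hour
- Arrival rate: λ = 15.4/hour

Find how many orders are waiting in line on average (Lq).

Traffic intensity: ρ = λ/(cμ) = 15.4/(2×9.8) = 0.7857
Since ρ = 0.7857 < 1, system is stable.
Offered load a = λ/μ = cρ = 15.4/9.8 = 1.5714
P₀ = [ Σₙ₌₀^1 aⁿ/n! + a^2/(2!(1-ρ)) ]⁻¹
Σ = a^0/0! + a^1/1! = 1.0000 + 1.5714 = 2.5714
a^2/(2!(1-ρ)) = 2.46939/(2 × 0.214286) = 5.7619
P₀ = 1/(2.5714 + 5.7619) = 0.1200
Lq = P₀·a^2·ρ / (2!(1-ρ)²) = 0.120000 × 2.46939 × 0.785714 / (2 × 0.0459184) = 2.5352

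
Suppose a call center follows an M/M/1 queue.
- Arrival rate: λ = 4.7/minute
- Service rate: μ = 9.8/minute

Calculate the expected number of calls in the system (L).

ρ = λ/μ = 4.7/9.8 = 0.4796
For M/M/1: L = λ/(μ-λ)
L = 4.7/(9.8-4.7) = 4.7/5.10
L = 0.9216 calls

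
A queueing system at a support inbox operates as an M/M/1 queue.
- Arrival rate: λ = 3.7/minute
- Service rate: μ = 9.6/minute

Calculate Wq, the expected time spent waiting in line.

First, compute utilization: ρ = λ/μ = 3.7/9.6 = 0.3854
For M/M/1: Wq = λ/(μ(μ-λ))
Wq = 3.7/(9.6 × (9.6-3.7))
Wq = 3.7/(9.6 × 5.90)
Wq = 0.06532 minutes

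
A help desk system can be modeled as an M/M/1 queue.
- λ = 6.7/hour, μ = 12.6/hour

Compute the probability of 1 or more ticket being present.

ρ = λ/μ = 6.7/12.6 = 0.5317
P(N ≥ n) = ρⁿ
P(N ≥ 1) = 0.5317^1
P(N ≥ 1) = 0.5317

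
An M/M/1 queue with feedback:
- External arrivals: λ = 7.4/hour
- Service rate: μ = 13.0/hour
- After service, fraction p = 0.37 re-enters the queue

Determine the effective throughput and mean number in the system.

Effective arrival rate: λ_eff = λ/(1-p) = 7.4/(1-0.37) = 7.4/0.63 = 11.74603
ρ = λ_eff/μ = 11.74603/13.0 = 0.903541
L = ρ/(1-ρ) = 0.903541/(1-0.903541) = 9.3671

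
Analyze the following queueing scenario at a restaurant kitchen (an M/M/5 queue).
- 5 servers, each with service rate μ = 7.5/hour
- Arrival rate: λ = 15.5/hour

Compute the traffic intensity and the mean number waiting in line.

Traffic intensity: ρ = λ/(cμ) = 15.5/(5×7.5) = 0.4133
Since ρ = 0.4133 < 1, system is stable.
Offered load a = λ/μ = cρ = 15.5/7.5 = 2.0667
P₀ = [ Σₙ₌₀^4 aⁿ/n! + a^5/(5!(1-ρ)) ]⁻¹
Σ = a^0/0! + a^1/1! + a^2/2! + a^3/3! + a^4/4! = 1.00000 + 2.06667 + 2.13556 + 1.47116 + 0.760100 = 7.4335
a^5/(5!(1-ρ)) = 37.7009/(120 × 0.5867) = 0.5355
P₀ = 1/(7.4335 + 0.5355) = 0.1255
Lq = P₀·a^5·ρ / (5!(1-ρ)²) = 0.12549 × 37.7009 × 0.41333 / (120 × 0.34418) = 0.04735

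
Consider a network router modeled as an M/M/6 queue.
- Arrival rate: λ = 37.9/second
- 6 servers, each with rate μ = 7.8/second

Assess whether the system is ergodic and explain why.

Stability requires ρ = λ/(cμ) < 1
ρ = 37.9/(6 × 7.8) = 37.9/46.80 = 0.8098
Since 0.8098 < 1, the system is STABLE.
The servers are busy 80.98% of the time.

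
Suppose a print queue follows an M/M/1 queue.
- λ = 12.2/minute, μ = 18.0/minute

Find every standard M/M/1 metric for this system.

Step 1: ρ = λ/μ = 12.2/18.0 = 0.6778
Step 2: L = λ/(μ-λ) = 12.2/5.80 = 2.1034
Step 3: Lq = λ²/(μ(μ-λ)) = 148.84/(18.0×5.80) = 1.4257
Step 4: W = 1/(μ-λ) = 1/5.80 = 0.17241
Step 5: Wq = λ/(μ(μ-λ)) = 12.2/(18.0×5.80) = 0.1169
Step 6: P(0) = 1-ρ = 0.3222
Verify: L = λW = 12.2×0.17241 = 2.1034 ✔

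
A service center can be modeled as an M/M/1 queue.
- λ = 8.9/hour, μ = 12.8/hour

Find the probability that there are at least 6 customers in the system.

ρ = λ/μ = 8.9/12.8 = 0.6953
P(N ≥ n) = ρⁿ
P(N ≥ 6) = 0.6953^6
P(N ≥ 6) = 0.1130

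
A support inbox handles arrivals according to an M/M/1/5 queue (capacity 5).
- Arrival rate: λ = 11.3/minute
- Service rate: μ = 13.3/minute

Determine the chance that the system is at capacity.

ρ = λ/μ = 11.3/13.3 = 0.84962
P₀ = (1-ρ)/(1-ρ^(K+1)) = (1-0.84962)/(1-0.84962^6) = 0.15038/0.62386 = 0.2410
P_K = P₀×ρ^K = 0.2410 × 0.84962^5 = 0.2410 × 0.4427 = 0.1067
Blocking probability = 10.67%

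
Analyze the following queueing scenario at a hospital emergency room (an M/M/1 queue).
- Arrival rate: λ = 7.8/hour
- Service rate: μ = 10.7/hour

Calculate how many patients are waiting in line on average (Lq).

ρ = λ/μ = 7.8/10.7 = 0.7290
For M/M/1: Lq = λ²/(μ(μ-λ))
Lq = 60.84/(10.7 × 2.90)
Lq = 1.9607 patients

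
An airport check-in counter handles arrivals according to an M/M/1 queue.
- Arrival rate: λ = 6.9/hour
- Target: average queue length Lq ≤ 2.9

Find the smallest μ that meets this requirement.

For M/M/1: Lq = λ²/(μ(μ-λ))
Need Lq ≤ 2.9, i.e. μ(μ-λ) ≥ λ²/2.9
μ² - 6.9μ - 47.61/2.9 ≥ 0  →  μ² - 6.9μ - 16.41724 ≥ 0
Quadratic formula (positive root): μ = [λ + √(λ² + 4×16.41724)]/2
Discriminant: 47.61 + 4×16.41724 = 113.2790, √113.2790 = 10.64326
μ ≥ (6.9 + 10.64326)/2 = 8.7716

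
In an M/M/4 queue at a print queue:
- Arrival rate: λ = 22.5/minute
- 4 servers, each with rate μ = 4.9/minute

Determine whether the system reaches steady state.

Stability requires ρ = λ/(cμ) < 1
ρ = 22.5/(4 × 4.9) = 22.5/19.60 = 1.1480
Since 1.1480 ≥ 1, the system is UNSTABLE.
Need c > λ/μ = 22.5/4.9 = 4.59.
Minimum servers needed: c = 5.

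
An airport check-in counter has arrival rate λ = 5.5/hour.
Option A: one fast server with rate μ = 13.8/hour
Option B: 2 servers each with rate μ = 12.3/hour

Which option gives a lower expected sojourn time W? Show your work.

Option A: single server μ = 13.8 (M/M/1)
  ρ_A = 5.5/13.8 = 0.3986
  W_A = 1/(μ-λ) = 1/(13.8-5.5) = 1/8.30 = 0.1205

Option B: 2 servers μ = 12.3 (M/M/2)
  ρ_B = λ/(cμ) = 5.5/(2×12.3) = 0.2236
  Offered load a = λ/μ = cρ = 5.5/12.3 = 0.4472
  P₀ = [ Σₙ₌₀^1 aⁿ/n! + a^2/(2!(1-ρ)) ]⁻¹
  Σ = a^0/0! + a^1/1! = 1.0000 + 0.4472 = 1.4472
  a^2/(2!(1-ρ)) = 0.19995/(2 × 0.77642) = 0.1288
  P₀ = 1/(1.44715 + 0.128762) = 0.6346
  Lq = P₀·a^2·ρ / (2!(1-ρ)²) = 0.6346 × 0.1999 × 0.2236 / (2 × 0.6028) = 0.02353
  Wq_B = Lq/λ = 0.02353/5.5 = 0.004278
  W_B = Wq_B + 1/μ = 0.004278 + 0.08130 = 0.08558

Since W_B = 0.08558 < W_A = 0.1205, Option B (multiple servers) has the shorter time in system.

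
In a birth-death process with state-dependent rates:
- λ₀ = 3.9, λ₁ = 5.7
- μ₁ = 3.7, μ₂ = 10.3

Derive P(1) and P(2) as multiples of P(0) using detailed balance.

Balance equations:
State 0: λ₀P₀ = μ₁P₁ → P₁ = (λ₀/μ₁)P₀ = (3.9/3.7)P₀ = 1.0541P₀
State 1: P₂ = (λ₀λ₁)/(μ₁μ₂)P₀ = (3.9×5.7)/(3.7×10.3)P₀ = 0.5833P₀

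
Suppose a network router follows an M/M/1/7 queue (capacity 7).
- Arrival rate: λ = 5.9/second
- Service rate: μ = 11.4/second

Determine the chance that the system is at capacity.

ρ = λ/μ = 5.9/11.4 = 0.51754
P₀ = (1-ρ)/(1-ρ^(K+1)) = (1-0.51754)/(1-0.51754^8) = 0.4825/0.9949 = 0.4850
P_K = P₀×ρ^K = 0.4850 × 0.51754^7 = 0.4850 × 0.009945 = 0.004823
Blocking probability = 0.48%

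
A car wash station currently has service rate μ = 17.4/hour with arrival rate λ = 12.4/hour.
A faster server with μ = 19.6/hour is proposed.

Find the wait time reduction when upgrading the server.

System 1: ρ₁ = 12.4/17.4 = 0.7126, W₁ = 1/(17.4-12.4) = 0.200000
System 2: ρ₂ = 12.4/19.6 = 0.6327, W₂ = 1/(19.6-12.4) = 0.138889
Improvement: (W₁-W₂)/W₁ = (0.200000-0.138889)/0.200000 = 30.56%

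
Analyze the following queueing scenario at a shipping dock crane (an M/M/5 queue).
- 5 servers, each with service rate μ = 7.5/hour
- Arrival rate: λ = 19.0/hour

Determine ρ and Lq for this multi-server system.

Traffic intensity: ρ = λ/(cμ) = 19.0/(5×7.5) = 0.5067
Since ρ = 0.5067 < 1, system is stable.
Offered load a = λ/μ = cρ = 19.0/7.5 = 2.5333
P₀ = [ Σₙ₌₀^4 aⁿ/n! + a^5/(5!(1-ρ)) ]⁻¹
Σ = a^0/0! + a^1/1! + a^2/2! + a^3/3! + a^4/4! = 1.0000 + 2.5333 + 3.2089 + 2.7097 + 1.7162 = 11.1681
a^5/(5!(1-ρ)) = 104.3426/(120 × 0.493333) = 1.7625
P₀ = 1/(11.1681 + 1.7625) = 0.07734
Lq = P₀·a^5·ρ / (5!(1-ρ)²) = 0.07734 × 104.3426 × 0.5067 / (120 × 0.2434) = 0.1400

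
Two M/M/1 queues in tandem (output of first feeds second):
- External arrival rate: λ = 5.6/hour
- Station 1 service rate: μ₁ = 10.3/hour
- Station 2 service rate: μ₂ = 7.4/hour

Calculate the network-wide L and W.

By Jackson's theorem, each station behaves as independent M/M/1.
Station 1: ρ₁ = 5.6/10.3 = 0.5437, L₁ = ρ₁/(1-ρ₁) = λ/(μ₁-λ) = 5.6/4.70 = 1.1915
Station 2: ρ₂ = 5.6/7.4 = 0.7568, L₂ = ρ₂/(1-ρ₂) = λ/(μ₂-λ) = 5.6/1.80 = 3.1111
Total: L = L₁ + L₂ = 1.1915 + 3.1111 = 4.3026
W = L/λ = 4.3026/5.6 = 0.7683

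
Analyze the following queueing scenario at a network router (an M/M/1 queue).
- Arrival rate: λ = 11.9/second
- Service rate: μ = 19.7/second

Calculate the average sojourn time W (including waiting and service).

First, compute utilization: ρ = λ/μ = 11.9/19.7 = 0.6041
For M/M/1: W = 1/(μ-λ)
W = 1/(19.7-11.9) = 1/7.80
W = 0.1282 seconds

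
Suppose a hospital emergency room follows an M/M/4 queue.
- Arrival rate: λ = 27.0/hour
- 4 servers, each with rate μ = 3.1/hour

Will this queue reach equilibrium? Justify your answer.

Stability requires ρ = λ/(cμ) < 1
ρ = 27.0/(4 × 3.1) = 27.0/12.40 = 2.1774
Since 2.1774 ≥ 1, the system is UNSTABLE.
Need c > λ/μ = 27.0/3.1 = 8.71.
Minimum servers needed: c = 9.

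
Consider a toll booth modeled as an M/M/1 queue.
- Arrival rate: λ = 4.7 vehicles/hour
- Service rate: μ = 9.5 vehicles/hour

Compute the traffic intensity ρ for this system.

Server utilization: ρ = λ/μ
ρ = 4.7/9.5 = 0.4947
The server is busy 49.47% of the time.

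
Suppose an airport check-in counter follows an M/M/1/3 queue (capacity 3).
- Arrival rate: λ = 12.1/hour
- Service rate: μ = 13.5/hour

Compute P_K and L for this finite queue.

ρ = λ/μ = 12.1/13.5 = 0.8963
P₀ = (1-ρ)/(1-ρ^(K+1)) = (1-0.8963)/(1-0.8963^4) = 0.1037/0.3546 = 0.2924
P_K = P₀×ρ^K = 0.29242 × 0.8963^3 = 0.29242 × 0.72005 = 0.2106
Blocking probability P_3 = 0.2106 (21.06%)
L = ρ[1 - (K+1)ρ^K + Kρ^(K+1)] / [(1-ρ)(1-ρ^(K+1))]
L = 0.8963 × (1 - 4×0.720046 + 3×0.645377) / ((1 - 0.8963) × (1 - 0.645377)) = 1.3636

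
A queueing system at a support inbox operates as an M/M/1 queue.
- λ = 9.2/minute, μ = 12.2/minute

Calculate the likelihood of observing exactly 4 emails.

ρ = λ/μ = 9.2/12.2 = 0.7541
P(n) = (1-ρ)ρⁿ
P(4) = (1-0.7541) × 0.7541^4
P(4) = 0.2459 × 0.3234
P(4) = 0.07952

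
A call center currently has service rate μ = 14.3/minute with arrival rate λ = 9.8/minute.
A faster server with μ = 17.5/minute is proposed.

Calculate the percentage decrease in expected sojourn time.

System 1: ρ₁ = 9.8/14.3 = 0.6853, W₁ = 1/(14.3-9.8) = 0.22222
System 2: ρ₂ = 9.8/17.5 = 0.5600, W₂ = 1/(17.5-9.8) = 0.12987
Improvement: (W₁-W₂)/W₁ = (0.22222-0.12987)/0.22222 = 41.56%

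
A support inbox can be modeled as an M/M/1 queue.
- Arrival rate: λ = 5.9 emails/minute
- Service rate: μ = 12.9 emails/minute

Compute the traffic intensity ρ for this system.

Server utilization: ρ = λ/μ
ρ = 5.9/12.9 = 0.4574
The server is busy 45.74% of the time.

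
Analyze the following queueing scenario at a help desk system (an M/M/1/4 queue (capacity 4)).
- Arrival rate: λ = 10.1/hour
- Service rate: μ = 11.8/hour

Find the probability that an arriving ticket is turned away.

ρ = λ/μ = 10.1/11.8 = 0.85593
P₀ = (1-ρ)/(1-ρ^(K+1)) = (1-0.85593)/(1-0.85593^5) = 0.14407/0.54060 = 0.2665
P_K = P₀×ρ^K = 0.2665 × 0.85593^4 = 0.2665 × 0.5367 = 0.1430
Blocking probability = 14.30%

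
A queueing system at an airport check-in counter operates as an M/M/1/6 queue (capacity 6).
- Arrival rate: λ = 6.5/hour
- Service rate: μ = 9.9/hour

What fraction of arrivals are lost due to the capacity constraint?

ρ = λ/μ = 6.5/9.9 = 0.65657
P₀ = (1-ρ)/(1-ρ^(K+1)) = (1-0.65657)/(1-0.65657^7) = 0.3434/0.9474 = 0.3625
P_K = P₀×ρ^K = 0.3625 × 0.65657^6 = 0.3625 × 0.08011 = 0.02904
Blocking probability = 2.90%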